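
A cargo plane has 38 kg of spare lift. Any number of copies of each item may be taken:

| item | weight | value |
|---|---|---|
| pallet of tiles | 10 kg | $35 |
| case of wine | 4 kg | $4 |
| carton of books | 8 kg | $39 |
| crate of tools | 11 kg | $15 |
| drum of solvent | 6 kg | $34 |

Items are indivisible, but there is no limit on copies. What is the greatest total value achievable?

$209

Best value-per-unit is drum of solvent at 34/6; filling with it alone gives 6×34 = 204.
Optimal mix: 1×carton of books + 5×drum of solvent → weight 38, value 209.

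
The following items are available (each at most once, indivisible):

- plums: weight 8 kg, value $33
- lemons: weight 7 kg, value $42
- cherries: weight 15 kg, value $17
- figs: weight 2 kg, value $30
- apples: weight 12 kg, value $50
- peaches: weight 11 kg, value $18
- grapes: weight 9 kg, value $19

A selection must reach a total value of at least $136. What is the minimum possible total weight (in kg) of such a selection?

Subsets with value ≥ 136, sorted by total weight:
- plums+lemons+figs+apples: weight 29, value 155
- lemons+figs+apples+grapes: weight 30, value 141
- lemons+figs+apples+peaches: weight 32, value 140
- plums+lemons+apples+grapes: weight 36, value 144
Minimum weight: 29 kg.

29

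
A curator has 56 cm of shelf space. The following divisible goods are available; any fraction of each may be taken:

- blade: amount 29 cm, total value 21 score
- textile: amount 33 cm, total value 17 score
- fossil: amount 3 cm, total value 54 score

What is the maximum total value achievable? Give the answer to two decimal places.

Take in order of value per unit:
- fossil (54/3 per unit): all 3 → value 54, running total 54.00
- blade (21/29 per unit): all 29 → value 21, running total 75.00
- textile (17/33 per unit): 24 of 33 → value 24×17/33 = 12.3636, running total 87.36
Total 87.36.

87.36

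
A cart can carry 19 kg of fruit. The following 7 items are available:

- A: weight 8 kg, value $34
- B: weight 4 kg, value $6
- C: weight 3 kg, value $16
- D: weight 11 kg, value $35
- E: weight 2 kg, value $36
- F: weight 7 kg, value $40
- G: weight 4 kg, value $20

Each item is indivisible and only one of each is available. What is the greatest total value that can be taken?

Check high-value combinations within 19 kg:
- C+E+F+G: weight 3+2+7+4=16, value 16+36+40+20=112
- A+E+F: weight 8+2+7=17, value 34+36+40=110
- A+C+E+G: weight 8+3+2+4=17, value 34+16+36+20=106
- B+E+F+G: weight 4+2+7+4=17, value 6+36+40+20=102
Best: $112.

$112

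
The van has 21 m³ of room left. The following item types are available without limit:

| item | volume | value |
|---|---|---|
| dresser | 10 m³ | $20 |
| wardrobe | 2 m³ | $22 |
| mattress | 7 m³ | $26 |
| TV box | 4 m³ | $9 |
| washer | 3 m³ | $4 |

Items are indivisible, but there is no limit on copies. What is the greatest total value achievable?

Best value-per-unit is wardrobe at 22/2, and filling with it alone uses volume 10×2=20. No mix of the others beats 10×22 = 220.

$220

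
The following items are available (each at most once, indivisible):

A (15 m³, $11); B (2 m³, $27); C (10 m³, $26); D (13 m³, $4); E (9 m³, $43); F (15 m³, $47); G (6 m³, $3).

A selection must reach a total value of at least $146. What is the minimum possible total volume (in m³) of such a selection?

Subsets with value ≥ 146, sorted by total volume:
- B+C+E+F+G: volume 42, value 146
- B+C+D+E+F: volume 49, value 147
Minimum volume: 42 m³.

42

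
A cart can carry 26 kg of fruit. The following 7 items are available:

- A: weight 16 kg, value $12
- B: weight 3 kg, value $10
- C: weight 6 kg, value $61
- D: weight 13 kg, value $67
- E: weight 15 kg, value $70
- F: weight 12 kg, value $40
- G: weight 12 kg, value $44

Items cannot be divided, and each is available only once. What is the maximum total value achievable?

$141

Check high-value combinations within 26 kg:
- B+C+E: weight 3+6+15=24, value 10+61+70=141
- B+C+D: weight 3+6+13=22, value 10+61+67=138
- C+E: weight 6+15=21, value 61+70=131
- C+D: weight 6+13=19, value 61+67=128
- B+C+G: weight 3+6+12=21, value 10+61+44=115
Best: $141.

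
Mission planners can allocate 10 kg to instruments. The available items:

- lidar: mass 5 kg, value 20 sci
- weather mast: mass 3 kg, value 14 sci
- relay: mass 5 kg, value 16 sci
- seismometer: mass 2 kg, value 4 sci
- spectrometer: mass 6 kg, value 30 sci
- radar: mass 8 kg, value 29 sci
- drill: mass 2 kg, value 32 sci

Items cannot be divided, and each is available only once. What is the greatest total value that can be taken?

Check high-value combinations within 10 kg:
- lidar+weather mast+drill: mass 5+3+2=10, value 20+14+32=66
- seismometer+spectrometer+drill: mass 2+6+2=10, value 4+30+32=66
- spectrometer+drill: mass 6+2=8, value 30+32=62
Best: 66 sci.

66 sci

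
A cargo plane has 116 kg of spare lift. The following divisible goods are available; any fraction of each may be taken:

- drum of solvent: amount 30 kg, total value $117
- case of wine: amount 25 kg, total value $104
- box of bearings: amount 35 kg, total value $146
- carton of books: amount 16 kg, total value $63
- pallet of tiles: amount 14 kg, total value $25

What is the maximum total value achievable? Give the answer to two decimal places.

Take in order of value per unit:
- box of bearings (146/35 per unit): all 35 → value 146, running total 146.00
- case of wine (104/25 per unit): all 25 → value 104, running total 250.00
- carton of books (63/16 per unit): all 16 → value 63, running total 313.00
- drum of solvent (117/30 per unit): all 30 → value 117, running total 430.00
- pallet of tiles (25/14 per unit): 10 of 14 → value 10×25/14 = 17.8571, running total 447.86
Total 447.86.

447.86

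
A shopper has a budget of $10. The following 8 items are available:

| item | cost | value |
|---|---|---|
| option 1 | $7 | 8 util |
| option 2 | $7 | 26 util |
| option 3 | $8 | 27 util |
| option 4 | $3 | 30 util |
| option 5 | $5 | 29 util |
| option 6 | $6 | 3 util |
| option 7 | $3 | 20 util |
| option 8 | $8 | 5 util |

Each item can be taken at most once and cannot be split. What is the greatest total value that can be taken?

Check high-value combinations within $10:
- option 4+option 5: cost 3+5=8, value 30+29=59
- option 2+option 4: cost 7+3=10, value 26+30=56
- option 4+option 7: cost 3+3=6, value 30+20=50
Best: 59 util.

59 util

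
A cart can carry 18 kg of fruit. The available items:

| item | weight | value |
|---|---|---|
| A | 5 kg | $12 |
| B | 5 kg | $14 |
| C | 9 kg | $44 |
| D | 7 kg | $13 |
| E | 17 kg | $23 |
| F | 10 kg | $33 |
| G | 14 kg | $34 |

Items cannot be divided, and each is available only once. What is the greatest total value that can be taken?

$58

Check high-value combinations within 18 kg:
- B+C: weight 5+9=14, value 14+44=58
- C+D: weight 9+7=16, value 44+13=57
- A+C: weight 5+9=14, value 12+44=56
Best: $58.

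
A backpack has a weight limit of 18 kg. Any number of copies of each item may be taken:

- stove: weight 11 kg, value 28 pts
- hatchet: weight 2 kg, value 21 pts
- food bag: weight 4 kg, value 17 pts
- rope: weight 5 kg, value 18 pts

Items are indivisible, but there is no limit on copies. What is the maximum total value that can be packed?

Best value-per-unit is hatchet at 21/2, and filling with it alone uses weight 9×2=18. No mix of the others beats 9×21 = 189.

189 pts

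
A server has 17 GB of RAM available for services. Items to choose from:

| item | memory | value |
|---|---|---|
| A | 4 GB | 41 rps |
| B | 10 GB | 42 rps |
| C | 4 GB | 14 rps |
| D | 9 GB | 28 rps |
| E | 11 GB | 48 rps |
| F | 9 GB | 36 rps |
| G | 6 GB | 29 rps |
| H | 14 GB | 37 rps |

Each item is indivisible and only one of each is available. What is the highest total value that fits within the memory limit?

Check high-value combinations within 17 GB:
- A+C+F: memory 4+4+9=17, value 41+14+36=91
- A+E: memory 4+11=15, value 41+48=89
- A+C+G: memory 4+4+6=14, value 41+14+29=84
- A+B: memory 4+10=14, value 41+42=83
- A+C+D: memory 4+4+9=17, value 41+14+28=83
Best: 91 rps.

91 rps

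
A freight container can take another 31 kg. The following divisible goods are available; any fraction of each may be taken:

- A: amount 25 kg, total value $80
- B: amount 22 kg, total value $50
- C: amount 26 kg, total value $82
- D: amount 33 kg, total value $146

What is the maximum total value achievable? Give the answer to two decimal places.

Take in order of value per unit:
- D (146/33 per unit): 31 of 33 → value 31×146/33 = 137.1515, running total 137.15
Total 137.15.

137.15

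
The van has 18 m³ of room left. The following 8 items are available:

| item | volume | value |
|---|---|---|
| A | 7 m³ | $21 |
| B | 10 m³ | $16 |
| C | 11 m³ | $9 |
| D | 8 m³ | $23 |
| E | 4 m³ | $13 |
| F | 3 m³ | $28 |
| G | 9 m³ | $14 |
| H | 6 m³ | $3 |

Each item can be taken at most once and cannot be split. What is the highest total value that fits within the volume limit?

This is a 0/1 knapsack; check combinations near the capacity.
- A+D+F: volume 7+8+3=18, value 21+23+28=72
- D+E+F: volume 8+4+3=15, value 23+13+28=64
- A+E+F: volume 7+4+3=14, value 21+13+28=62
- B+E+F: volume 10+4+3=17, value 16+13+28=57
- E+F+G: volume 4+3+9=16, value 13+28+14=55
Best: $72.

$72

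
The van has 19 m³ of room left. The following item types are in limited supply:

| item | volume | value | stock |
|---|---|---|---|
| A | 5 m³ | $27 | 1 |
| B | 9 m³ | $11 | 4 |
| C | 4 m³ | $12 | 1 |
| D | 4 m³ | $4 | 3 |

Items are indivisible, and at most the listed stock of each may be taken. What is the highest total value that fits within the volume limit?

Best selections within volume 19 and stock limits:
- 1×A + 1×B + 1×C: volume 18, value 50
- 1×A + 1×C + 2×D: volume 17, value 47
- 1×A + 1×C + 1×D: volume 13, value 43
- 1×A + 1×B + 1×D: volume 18, value 42
Best: $50.

$50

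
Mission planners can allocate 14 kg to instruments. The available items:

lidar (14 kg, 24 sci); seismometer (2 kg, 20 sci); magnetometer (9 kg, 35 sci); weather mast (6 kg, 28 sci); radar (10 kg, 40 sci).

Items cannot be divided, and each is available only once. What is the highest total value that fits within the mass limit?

60 sci

Check high-value combinations within 14 kg:
- seismometer+radar: mass 2+10=12, value 20+40=60
- seismometer+magnetometer: mass 2+9=11, value 20+35=55
- seismometer+weather mast: mass 2+6=8, value 20+28=48
- radar: mass 10, value 40
- magnetometer: mass 9, value 35
Best: 60 sci.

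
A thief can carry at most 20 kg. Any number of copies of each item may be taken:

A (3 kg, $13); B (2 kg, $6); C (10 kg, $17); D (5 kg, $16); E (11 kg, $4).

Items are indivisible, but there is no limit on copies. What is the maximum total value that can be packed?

$84

Best value-per-unit is A at 13/3; filling with it alone gives 6×13 = 78.
Optimal mix: 6×A + 1×B → weight 20, value 84.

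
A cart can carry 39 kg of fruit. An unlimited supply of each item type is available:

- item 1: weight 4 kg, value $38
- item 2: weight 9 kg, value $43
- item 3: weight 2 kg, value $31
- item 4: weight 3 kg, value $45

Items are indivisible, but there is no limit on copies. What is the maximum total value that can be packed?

Best value-per-unit is item 3 at 31/2; filling with it alone gives 19×31 = 589.
Optimal mix: 18×item 3 + 1×item 4 → weight 39, value 603.

$603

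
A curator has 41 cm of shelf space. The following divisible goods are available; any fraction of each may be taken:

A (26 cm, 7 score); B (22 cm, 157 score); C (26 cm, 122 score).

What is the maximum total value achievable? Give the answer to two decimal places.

Take in order of value per unit:
- B (157/22 per unit): all 22 → value 157, running total 157.00
- C (122/26 per unit): 19 of 26 → value 19×122/26 = 89.1538, running total 246.15
Total 246.15.

246.15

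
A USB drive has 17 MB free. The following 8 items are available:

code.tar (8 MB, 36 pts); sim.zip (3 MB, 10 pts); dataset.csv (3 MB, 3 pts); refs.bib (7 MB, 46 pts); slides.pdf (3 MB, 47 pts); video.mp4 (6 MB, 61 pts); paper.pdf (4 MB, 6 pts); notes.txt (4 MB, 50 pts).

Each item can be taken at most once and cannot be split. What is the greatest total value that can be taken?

168 pts

Check high-value combinations within 17 MB:
- sim.zip+slides.pdf+video.mp4+notes.txt: size 3+3+6+4=16, value 10+47+61+50=168
- slides.pdf+video.mp4+paper.pdf+notes.txt: size 3+6+4+4=17, value 47+61+6+50=164
- dataset.csv+slides.pdf+video.mp4+notes.txt: size 3+3+6+4=16, value 3+47+61+50=161
Best: 168 pts.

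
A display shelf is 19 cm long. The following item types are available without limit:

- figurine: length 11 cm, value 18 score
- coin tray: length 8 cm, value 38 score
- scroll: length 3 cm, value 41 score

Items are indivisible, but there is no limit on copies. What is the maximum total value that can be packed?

246 score

Best value-per-unit is scroll at 41/3, and filling with it alone uses length 6×3=18. No mix of the others beats 6×41 = 246.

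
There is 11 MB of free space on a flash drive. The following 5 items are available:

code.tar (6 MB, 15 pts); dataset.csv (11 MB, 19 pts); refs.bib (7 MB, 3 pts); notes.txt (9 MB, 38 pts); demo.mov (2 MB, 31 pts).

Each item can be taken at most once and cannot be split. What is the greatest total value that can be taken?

Check high-value combinations within 11 MB:
- notes.txt+demo.mov: size 9+2=11, value 38+31=69
- code.tar+demo.mov: size 6+2=8, value 15+31=46
- notes.txt: size 9, value 38
- refs.bib+demo.mov: size 7+2=9, value 3+31=34
- demo.mov: size 2, value 31
Best: 69 pts.

69 pts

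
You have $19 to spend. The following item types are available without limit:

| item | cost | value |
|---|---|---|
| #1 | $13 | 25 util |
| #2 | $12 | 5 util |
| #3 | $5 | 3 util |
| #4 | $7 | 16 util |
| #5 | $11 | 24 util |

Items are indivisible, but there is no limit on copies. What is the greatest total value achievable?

40 util

Best value-per-unit is #4 at 16/7; filling with it alone gives 2×16 = 32.
Optimal mix: 1×#4 + 1×#5 → cost 18, value 40.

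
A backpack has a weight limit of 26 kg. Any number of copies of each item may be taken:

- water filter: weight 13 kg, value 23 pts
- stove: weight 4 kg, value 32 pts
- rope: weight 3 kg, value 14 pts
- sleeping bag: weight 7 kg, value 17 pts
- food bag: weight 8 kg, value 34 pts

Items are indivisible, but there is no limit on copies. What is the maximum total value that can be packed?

192 pts

Best value-per-unit is stove at 32/4, and filling with it alone uses weight 6×4=24. No mix of the others beats 6×32 = 192.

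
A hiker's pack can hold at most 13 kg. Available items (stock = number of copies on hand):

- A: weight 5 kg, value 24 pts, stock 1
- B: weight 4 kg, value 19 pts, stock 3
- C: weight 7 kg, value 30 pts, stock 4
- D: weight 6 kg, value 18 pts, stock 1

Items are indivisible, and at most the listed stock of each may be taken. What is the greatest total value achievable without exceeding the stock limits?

Top feasible selections:
- 1×A + 2×B: weight 13, value 62
- 3×B: weight 12, value 57
- 1×A + 1×C: weight 12, value 54
- 1×B + 1×C: weight 11, value 49
Best: 62 pts.

62 pts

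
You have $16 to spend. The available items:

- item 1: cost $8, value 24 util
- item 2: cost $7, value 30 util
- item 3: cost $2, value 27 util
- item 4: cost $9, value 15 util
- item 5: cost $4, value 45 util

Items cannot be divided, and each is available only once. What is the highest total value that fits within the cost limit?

102 util

Check high-value combinations within $16:
- item 2+item 3+item 5: cost 7+2+4=13, value 30+27+45=102
- item 1+item 3+item 5: cost 8+2+4=14, value 24+27+45=96
- item 3+item 4+item 5: cost 2+9+4=15, value 27+15+45=87
Best: 102 util.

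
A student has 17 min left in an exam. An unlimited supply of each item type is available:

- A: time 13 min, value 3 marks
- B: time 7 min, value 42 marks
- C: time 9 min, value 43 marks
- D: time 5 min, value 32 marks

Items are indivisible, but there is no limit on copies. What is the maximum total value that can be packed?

106 marks

Best value-per-unit is D at 32/5; filling with it alone gives 3×32 = 96.
Optimal mix: 1×B + 2×D → time 17, value 106.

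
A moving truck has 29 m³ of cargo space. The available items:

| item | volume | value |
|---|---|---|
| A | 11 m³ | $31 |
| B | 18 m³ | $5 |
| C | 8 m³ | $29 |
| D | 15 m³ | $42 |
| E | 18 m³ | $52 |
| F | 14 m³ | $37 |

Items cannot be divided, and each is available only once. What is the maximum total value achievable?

$83

This is a 0/1 knapsack; check combinations near the capacity.
- A+E: volume 11+18=29, value 31+52=83
- C+E: volume 8+18=26, value 29+52=81
- D+F: volume 15+14=29, value 42+37=79
- A+D: volume 11+15=26, value 31+42=73
Best: $83.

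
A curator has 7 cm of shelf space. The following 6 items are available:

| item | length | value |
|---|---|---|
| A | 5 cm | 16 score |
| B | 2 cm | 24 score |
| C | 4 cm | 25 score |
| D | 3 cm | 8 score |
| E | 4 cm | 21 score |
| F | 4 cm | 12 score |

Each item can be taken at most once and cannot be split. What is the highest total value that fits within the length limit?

49 score

Check high-value combinations within 7 cm:
- B+C: length 2+4=6, value 24+25=49
- B+E: length 2+4=6, value 24+21=45
- A+B: length 5+2=7, value 16+24=40
Best: 49 score.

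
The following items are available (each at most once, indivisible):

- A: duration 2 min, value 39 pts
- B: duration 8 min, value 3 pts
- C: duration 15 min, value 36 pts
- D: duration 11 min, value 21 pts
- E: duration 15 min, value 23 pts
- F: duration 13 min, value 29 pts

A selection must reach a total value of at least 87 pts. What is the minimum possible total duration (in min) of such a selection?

26

Subsets with value ≥ 87, sorted by total duration:
- A+D+F: duration 26, value 89
- A+C+D: duration 28, value 96
- A+C+F: duration 30, value 104
- A+E+F: duration 30, value 91
Minimum duration: 26 min.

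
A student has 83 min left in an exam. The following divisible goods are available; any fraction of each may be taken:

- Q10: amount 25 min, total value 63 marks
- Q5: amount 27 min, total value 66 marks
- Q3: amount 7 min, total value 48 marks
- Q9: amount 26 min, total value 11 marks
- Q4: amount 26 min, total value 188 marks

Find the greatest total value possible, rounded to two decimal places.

360.11

Take in order of value per unit:
- Q4 (188/26 per unit): all 26 → value 188, running total 188.00
- Q3 (48/7 per unit): all 7 → value 48, running total 236.00
- Q10 (63/25 per unit): all 25 → value 63, running total 299.00
- Q5 (66/27 per unit): 25 of 27 → value 25×66/27 = 61.1111, running total 360.11
Total 360.11.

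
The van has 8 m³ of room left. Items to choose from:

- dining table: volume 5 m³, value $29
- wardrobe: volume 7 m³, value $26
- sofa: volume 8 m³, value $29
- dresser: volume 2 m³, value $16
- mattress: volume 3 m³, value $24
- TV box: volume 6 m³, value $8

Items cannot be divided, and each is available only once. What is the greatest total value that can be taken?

$53

Check high-value combinations within 8 m³:
- dining table+mattress: volume 5+3=8, value 29+24=53
- dining table+dresser: volume 5+2=7, value 29+16=45
- dresser+mattress: volume 2+3=5, value 16+24=40
- dining table: volume 5, value 29
- sofa: volume 8, value 29
Best: $53.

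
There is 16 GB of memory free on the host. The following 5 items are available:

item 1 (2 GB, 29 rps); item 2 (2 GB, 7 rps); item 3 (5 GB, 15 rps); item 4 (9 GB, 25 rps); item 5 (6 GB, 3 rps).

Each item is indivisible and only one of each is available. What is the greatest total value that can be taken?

69 rps

Check high-value combinations within 16 GB:
- item 1+item 3+item 4: memory 2+5+9=16, value 29+15+25=69
- item 1+item 2+item 4: memory 2+2+9=13, value 29+7+25=61
- item 1+item 4: memory 2+9=11, value 29+25=54
Best: 69 rps.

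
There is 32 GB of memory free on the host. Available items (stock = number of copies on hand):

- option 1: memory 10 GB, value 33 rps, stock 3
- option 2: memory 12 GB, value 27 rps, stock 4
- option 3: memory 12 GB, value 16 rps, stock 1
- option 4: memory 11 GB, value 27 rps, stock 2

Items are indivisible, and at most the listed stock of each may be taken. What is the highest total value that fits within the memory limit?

99 rps

Best selections within memory 32 and stock limits:
- 3×option 1: memory 30, value 99
- 2×option 1 + 1×option 4: memory 31, value 93
Best: 99 rps.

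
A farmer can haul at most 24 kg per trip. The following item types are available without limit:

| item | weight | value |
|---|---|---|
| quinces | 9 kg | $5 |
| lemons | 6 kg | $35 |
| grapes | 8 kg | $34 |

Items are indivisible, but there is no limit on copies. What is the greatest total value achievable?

Best value-per-unit is lemons at 35/6, and filling with it alone uses weight 4×6=24. No mix of the others beats 4×35 = 140.

$140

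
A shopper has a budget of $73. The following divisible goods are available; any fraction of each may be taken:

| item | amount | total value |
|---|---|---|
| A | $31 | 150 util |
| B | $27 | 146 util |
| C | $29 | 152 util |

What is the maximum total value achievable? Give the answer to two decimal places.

380.26

Take in order of value per unit:
- B (146/27 per unit): all 27 → value 146, running total 146.00
- C (152/29 per unit): all 29 → value 152, running total 298.00
- A (150/31 per unit): 17 of 31 → value 17×150/31 = 82.2581, running total 380.26
Total 380.26.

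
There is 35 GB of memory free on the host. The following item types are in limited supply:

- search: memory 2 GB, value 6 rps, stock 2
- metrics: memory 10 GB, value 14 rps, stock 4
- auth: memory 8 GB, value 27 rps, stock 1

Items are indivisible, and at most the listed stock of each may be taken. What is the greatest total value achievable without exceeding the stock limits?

Best selections within memory 35 and stock limits:
- 2×search + 2×metrics + 1×auth: memory 32, value 67
- 1×search + 2×metrics + 1×auth: memory 30, value 61
Best: 67 rps.

67 rps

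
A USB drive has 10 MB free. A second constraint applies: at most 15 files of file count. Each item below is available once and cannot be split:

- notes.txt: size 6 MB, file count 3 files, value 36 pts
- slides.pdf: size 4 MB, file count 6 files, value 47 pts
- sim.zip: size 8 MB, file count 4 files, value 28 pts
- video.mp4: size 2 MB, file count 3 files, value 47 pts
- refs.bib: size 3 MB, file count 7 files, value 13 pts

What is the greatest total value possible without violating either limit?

Feasible sets respecting both limits:
- slides.pdf+video.mp4: size 6, file count 9, value 94
- notes.txt+slides.pdf: size 10, file count 9, value 83
- notes.txt+video.mp4: size 8, file count 6, value 83
- sim.zip+video.mp4: size 10, file count 7, value 75
Best: 94 pts.

94 pts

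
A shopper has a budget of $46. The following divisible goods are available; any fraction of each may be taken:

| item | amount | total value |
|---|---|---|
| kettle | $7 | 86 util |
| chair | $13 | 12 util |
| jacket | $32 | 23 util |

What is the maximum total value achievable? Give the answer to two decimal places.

116.69

Take in order of value per unit:
- kettle (86/7 per unit): all 7 → value 86, running total 86.00
- chair (12/13 per unit): all 13 → value 12, running total 98.00
- jacket (23/32 per unit): 26 of 32 → value 26×23/32 = 18.6875, running total 116.69
Total 116.69.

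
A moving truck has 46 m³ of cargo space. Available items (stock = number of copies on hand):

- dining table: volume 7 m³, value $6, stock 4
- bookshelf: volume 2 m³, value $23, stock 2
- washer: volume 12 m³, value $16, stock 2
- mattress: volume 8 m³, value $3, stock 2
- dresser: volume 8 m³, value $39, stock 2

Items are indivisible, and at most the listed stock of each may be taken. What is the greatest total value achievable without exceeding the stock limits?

Best selections within volume 46 and stock limits:
- 2×bookshelf + 2×washer + 2×dresser: volume 44, value 156
- 2×dining table + 2×bookshelf + 1×washer + 2×dresser: volume 46, value 152
Best: $156.

$156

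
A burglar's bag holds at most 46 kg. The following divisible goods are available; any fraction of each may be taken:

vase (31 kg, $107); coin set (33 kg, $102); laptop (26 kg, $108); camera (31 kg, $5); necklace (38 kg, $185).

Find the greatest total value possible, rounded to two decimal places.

218.23

Take in order of value per unit:
- necklace (185/38 per unit): all 38 → value 185, running total 185.00
- laptop (108/26 per unit): 8 of 26 → value 8×108/26 = 33.2308, running total 218.23
Total 218.23.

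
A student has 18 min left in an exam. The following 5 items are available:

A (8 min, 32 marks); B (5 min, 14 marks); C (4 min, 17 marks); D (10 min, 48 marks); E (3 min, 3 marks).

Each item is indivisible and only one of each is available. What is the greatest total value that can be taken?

Check high-value combinations within 18 min:
- A+D: time 8+10=18, value 32+48=80
- C+D+E: time 4+10+3=17, value 17+48+3=68
- C+D: time 4+10=14, value 17+48=65
- B+D+E: time 5+10+3=18, value 14+48+3=65
Best: 80 marks.

80 marks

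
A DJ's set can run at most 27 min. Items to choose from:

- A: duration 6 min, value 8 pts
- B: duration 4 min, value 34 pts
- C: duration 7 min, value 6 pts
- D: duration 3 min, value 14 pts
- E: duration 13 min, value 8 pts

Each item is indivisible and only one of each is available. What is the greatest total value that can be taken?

64 pts

Check high-value combinations within 27 min:
- A+B+D+E: duration 6+4+3+13=26, value 8+34+14+8=64
- A+B+C+D: duration 6+4+7+3=20, value 8+34+6+14=62
- B+C+D+E: duration 4+7+3+13=27, value 34+6+14+8=62
- A+B+D: duration 6+4+3=13, value 8+34+14=56
- B+D+E: duration 4+3+13=20, value 34+14+8=56
Best: 64 pts.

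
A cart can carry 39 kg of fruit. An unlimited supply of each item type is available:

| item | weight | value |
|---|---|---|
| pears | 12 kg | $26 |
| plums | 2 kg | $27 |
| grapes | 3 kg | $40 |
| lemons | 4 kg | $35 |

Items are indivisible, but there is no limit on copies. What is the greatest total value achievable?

Best value-per-unit is plums at 27/2; filling with it alone gives 19×27 = 513.
Optimal mix: 18×plums + 1×grapes → weight 39, value 526.

$526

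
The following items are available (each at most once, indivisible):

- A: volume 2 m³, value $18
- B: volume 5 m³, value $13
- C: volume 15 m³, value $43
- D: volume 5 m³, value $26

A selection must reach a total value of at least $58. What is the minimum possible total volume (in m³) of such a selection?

Subsets with value ≥ 58, sorted by total volume:
- A+C: volume 17, value 61
- C+D: volume 20, value 69
Minimum volume: 17 m³.

17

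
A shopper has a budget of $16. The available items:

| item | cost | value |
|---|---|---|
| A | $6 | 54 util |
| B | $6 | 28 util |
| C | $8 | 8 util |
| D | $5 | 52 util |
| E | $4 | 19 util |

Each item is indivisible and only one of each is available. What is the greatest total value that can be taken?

125 util

Check high-value combinations within $16:
- A+D+E: cost 6+5+4=15, value 54+52+19=125
- A+D: cost 6+5=11, value 54+52=106
- A+B+E: cost 6+6+4=16, value 54+28+19=101
- B+D+E: cost 6+5+4=15, value 28+52+19=99
Best: 125 util.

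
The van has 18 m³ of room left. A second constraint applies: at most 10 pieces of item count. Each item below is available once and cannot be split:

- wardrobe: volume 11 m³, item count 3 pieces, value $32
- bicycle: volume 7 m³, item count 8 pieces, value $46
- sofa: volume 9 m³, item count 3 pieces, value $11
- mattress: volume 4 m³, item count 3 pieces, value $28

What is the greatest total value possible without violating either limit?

$60

Feasible sets respecting both limits:
- wardrobe+mattress: volume 15, item count 6, value 60
- bicycle: volume 7, item count 8, value 46
- sofa+mattress: volume 13, item count 6, value 39
Best: $60.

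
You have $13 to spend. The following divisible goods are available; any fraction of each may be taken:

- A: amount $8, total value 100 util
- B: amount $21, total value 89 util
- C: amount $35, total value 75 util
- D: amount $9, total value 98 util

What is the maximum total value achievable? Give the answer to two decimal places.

154.44

Take in order of value per unit:
- A (100/8 per unit): all 8 → value 100, running total 100.00
- D (98/9 per unit): 5 of 9 → value 5×98/9 = 54.4444, running total 154.44
Total 154.44.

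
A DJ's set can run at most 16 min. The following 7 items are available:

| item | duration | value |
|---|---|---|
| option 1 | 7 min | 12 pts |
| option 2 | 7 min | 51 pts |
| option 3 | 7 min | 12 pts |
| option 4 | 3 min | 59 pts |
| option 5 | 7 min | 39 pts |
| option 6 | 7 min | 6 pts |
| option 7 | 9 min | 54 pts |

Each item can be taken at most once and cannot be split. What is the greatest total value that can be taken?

Check high-value combinations within 16 min:
- option 4+option 7: duration 3+9=12, value 59+54=113
- option 2+option 4: duration 7+3=10, value 51+59=110
- option 2+option 7: duration 7+9=16, value 51+54=105
- option 4+option 5: duration 3+7=10, value 59+39=98
Best: 113 pts.

113 pts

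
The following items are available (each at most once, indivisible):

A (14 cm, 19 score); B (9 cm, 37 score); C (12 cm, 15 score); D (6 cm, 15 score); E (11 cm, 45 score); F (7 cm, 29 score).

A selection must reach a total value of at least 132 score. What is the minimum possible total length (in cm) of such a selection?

45

Subsets with value ≥ 132, sorted by total length:
- B+C+D+E+F: length 45, value 141
- A+B+D+E+F: length 47, value 145
Minimum length: 45 cm.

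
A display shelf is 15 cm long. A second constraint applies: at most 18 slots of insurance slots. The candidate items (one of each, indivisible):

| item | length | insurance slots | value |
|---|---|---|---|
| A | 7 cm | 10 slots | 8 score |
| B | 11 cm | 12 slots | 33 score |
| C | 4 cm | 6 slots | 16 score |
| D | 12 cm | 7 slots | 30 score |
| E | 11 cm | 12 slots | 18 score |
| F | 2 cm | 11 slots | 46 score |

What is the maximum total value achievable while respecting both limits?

76 score

Feasible sets respecting both limits:
- D+F: length 14, insurance slots 18, value 76
- C+F: length 6, insurance slots 17, value 62
- B+C: length 15, insurance slots 18, value 49
Best: 76 score.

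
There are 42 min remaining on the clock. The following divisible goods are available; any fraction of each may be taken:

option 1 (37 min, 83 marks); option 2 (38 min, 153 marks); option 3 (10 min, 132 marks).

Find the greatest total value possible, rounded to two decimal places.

Take in order of value per unit:
- option 3 (132/10 per unit): all 10 → value 132, running total 132.00
- option 2 (153/38 per unit): 32 of 38 → value 32×153/38 = 128.8421, running total 260.84
Total 260.84.

260.84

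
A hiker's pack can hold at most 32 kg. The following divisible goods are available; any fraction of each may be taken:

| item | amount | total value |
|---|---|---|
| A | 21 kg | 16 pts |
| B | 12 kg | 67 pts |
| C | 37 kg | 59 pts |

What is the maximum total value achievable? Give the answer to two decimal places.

Take in order of value per unit:
- B (67/12 per unit): all 12 → value 67, running total 67.00
- C (59/37 per unit): 20 of 37 → value 20×59/37 = 31.8919, running total 98.89
Total 98.89.

98.89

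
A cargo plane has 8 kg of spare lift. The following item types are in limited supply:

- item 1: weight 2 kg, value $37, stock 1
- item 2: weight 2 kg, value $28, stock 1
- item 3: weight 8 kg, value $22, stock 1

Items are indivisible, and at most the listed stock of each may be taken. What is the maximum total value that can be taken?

$65

Best selections within weight 8 and stock limits:
- 1×item 1 + 1×item 2: weight 4, value 65
- 1×item 1: weight 2, value 37
- 1×item 2: weight 2, value 28
- 1×item 3: weight 8, value 22
Best: $65.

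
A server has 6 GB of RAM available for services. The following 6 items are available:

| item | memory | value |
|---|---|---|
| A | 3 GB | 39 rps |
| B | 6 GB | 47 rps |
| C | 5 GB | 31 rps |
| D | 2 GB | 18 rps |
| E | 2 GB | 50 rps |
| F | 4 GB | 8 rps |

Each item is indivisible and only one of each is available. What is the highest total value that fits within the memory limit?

Check high-value combinations within 6 GB:
- A+E: memory 3+2=5, value 39+50=89
- D+E: memory 2+2=4, value 18+50=68
- E+F: memory 2+4=6, value 50+8=58
- A+D: memory 3+2=5, value 39+18=57
Best: 89 rps.

89 rps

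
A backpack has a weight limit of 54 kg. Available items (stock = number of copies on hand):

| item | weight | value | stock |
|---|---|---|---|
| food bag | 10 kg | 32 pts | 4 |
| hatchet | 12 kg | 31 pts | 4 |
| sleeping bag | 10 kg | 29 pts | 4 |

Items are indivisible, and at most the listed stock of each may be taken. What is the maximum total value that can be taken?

Best selections within weight 54 and stock limits:
- 4×food bag + 1×hatchet: weight 52, value 159
- 3×food bag + 2×hatchet: weight 54, value 158
- 4×food bag + 1×sleeping bag: weight 50, value 157
Best: 159 pts.

159 pts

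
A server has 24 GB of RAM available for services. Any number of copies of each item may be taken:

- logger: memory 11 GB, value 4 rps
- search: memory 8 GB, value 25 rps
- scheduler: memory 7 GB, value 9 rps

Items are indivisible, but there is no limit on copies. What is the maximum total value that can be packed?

Best value-per-unit is search at 25/8, and filling with it alone uses memory 3×8=24. No mix of the others beats 3×25 = 75.

75 rps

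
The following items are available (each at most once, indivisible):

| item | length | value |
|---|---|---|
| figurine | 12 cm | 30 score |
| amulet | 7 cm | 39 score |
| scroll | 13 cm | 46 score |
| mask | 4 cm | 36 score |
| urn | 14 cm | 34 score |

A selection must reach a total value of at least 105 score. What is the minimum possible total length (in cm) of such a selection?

23

Subsets with value ≥ 105, sorted by total length:
- figurine+amulet+mask: length 23, value 105
- amulet+scroll+mask: length 24, value 121
Minimum length: 23 cm.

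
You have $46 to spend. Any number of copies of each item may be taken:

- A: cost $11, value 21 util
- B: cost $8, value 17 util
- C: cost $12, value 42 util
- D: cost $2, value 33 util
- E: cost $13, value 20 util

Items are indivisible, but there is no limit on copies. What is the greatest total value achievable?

Best value-per-unit is D at 33/2, and filling with it alone uses cost 23×2=46. No mix of the others beats 23×33 = 759.

759 util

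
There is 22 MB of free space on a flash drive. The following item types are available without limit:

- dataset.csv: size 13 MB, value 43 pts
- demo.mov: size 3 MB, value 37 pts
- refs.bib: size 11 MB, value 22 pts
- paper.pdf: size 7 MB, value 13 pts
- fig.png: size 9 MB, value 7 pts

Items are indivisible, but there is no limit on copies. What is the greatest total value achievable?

Best value-per-unit is demo.mov at 37/3, and filling with it alone uses size 7×3=21. No mix of the others beats 7×37 = 259.

259 pts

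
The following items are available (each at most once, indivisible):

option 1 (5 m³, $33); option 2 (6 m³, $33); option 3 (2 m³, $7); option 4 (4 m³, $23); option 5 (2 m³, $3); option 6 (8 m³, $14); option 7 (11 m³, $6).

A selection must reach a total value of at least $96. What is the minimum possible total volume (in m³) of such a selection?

Subsets with value ≥ 96, sorted by total volume:
- option 1+option 2+option 3+option 4: volume 17, value 96
- option 1+option 2+option 3+option 4+option 5: volume 19, value 99
Minimum volume: 17 m³.

17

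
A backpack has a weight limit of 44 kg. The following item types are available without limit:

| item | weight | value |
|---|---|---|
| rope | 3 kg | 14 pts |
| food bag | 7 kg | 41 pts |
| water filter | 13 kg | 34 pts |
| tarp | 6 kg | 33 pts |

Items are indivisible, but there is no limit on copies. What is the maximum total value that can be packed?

Best value-per-unit is food bag at 41/7; filling with it alone gives 6×41 = 246.
Optimal mix: 1×rope + 5×food bag + 1×tarp → weight 44, value 252.

252 pts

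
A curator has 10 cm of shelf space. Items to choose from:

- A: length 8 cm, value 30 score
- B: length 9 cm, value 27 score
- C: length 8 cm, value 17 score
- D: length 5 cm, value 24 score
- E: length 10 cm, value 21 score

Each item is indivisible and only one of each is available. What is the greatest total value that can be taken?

This is a 0/1 knapsack; check combinations near the capacity.
- A: length 8, value 30
- B: length 9, value 27
- D: length 5, value 24
Best: 30 score.

30 score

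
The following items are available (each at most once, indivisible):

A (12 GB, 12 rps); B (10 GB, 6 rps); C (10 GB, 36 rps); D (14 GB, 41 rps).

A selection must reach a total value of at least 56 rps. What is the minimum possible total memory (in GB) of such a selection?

24

Subsets with value ≥ 56, sorted by total memory:
- C+D: memory 24, value 77
- B+C+D: memory 34, value 83
- A+C+D: memory 36, value 89
Minimum memory: 24 GB.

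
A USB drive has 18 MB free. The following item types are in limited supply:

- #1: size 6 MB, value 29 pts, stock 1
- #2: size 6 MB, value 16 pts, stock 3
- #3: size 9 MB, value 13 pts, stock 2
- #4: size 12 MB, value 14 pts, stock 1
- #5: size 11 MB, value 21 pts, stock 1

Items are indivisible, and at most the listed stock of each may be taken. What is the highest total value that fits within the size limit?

61 pts

Top feasible selections:
- 1×#1 + 2×#2: size 18, value 61
- 1×#1 + 1×#5: size 17, value 50
Best: 61 pts.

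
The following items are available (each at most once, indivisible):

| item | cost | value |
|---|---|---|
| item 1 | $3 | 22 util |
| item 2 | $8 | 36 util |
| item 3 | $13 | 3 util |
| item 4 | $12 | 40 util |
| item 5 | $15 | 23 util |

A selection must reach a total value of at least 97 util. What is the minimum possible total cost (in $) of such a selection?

23

Subsets with value ≥ 97, sorted by total cost:
- item 1+item 2+item 4: cost 23, value 98
- item 2+item 4+item 5: cost 35, value 99
- item 1+item 2+item 3+item 4: cost 36, value 101
- item 1+item 2+item 4+item 5: cost 38, value 121
Minimum cost: 23 $.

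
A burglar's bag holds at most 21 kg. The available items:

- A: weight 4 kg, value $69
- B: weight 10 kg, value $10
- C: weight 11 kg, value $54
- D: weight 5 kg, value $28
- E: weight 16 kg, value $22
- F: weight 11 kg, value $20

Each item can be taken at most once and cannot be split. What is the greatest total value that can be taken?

$151

This is a 0/1 knapsack; check combinations near the capacity.
- A+C+D: weight 4+11+5=20, value 69+54+28=151
- A+C: weight 4+11=15, value 69+54=123
- A+D+F: weight 4+5+11=20, value 69+28+20=117
Best: $151.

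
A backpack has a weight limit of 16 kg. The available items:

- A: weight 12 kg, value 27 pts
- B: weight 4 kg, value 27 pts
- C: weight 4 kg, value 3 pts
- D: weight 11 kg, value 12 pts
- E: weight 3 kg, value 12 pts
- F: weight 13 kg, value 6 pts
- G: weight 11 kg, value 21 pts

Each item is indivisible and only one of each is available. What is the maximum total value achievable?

Check high-value combinations within 16 kg:
- A+B: weight 12+4=16, value 27+27=54
- B+G: weight 4+11=15, value 27+21=48
- B+C+E: weight 4+4+3=11, value 27+3+12=42
- B+E: weight 4+3=7, value 27+12=39
- B+D: weight 4+11=15, value 27+12=39
Best: 54 pts.

54 pts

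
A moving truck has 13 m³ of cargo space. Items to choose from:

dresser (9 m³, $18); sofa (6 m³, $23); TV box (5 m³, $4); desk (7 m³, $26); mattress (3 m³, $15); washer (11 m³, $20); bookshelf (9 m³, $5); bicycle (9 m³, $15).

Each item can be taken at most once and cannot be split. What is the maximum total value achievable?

Check high-value combinations within 13 m³:
- sofa+desk: volume 6+7=13, value 23+26=49
- desk+mattress: volume 7+3=10, value 26+15=41
- sofa+mattress: volume 6+3=9, value 23+15=38
Best: $49.

$49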